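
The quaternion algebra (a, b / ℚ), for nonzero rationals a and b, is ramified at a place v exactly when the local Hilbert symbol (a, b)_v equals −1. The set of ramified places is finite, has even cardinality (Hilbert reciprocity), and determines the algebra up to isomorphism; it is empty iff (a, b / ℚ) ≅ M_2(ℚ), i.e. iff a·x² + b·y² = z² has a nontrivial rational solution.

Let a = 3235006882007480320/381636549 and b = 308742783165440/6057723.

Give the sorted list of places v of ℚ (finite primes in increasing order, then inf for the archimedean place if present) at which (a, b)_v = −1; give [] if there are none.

Mod squares: a ≡ 84630, b ≡ 195. Check v ∈ {∞, 2, 3, 5, 7, 13, 29, 31}.
v=5: a=5^1·(≡1), b=5^1·(≡1) mod 5; (1|5)=+1, (1|5)=+1; (−1)^{1·1·2}·(+1)^1·(+1)^1 = +1.
v=∞: 84630 > 0 and 195 > 0  ⇒  (a,b)_∞ = +1.
v=29: a=29^-2·(≡18), b=29^-2·(≡10) mod 29; (18|29)=-1, (10|29)=-1; (−1)^{-2·-2·14}·(-1)^-2·(-1)^-2 = +1.
v=31: a=31^3·(≡8), b=31^2·(≡18) mod 31; (8|31)=+1, (18|31)=+1; (−1)^{3·2·15}·(+1)^2·(+1)^3 = +1.
v=3: a=3^-3·(≡1), b=3^-1·(≡2) mod 3; (1|3)=+1, (2|3)=-1; (−1)^{-3·-1·1}·(+1)^-1·(-1)^-3 = +1.
v=13: a=13^9·(≡9), b=13^7·(≡6) mod 13; (9|13)=+1, (6|13)=-1; (−1)^{9·7·6}·(+1)^7·(-1)^9 = -1.
v=7: a=7^-5·(≡1), b=7^-4·(≡5) mod 7; (1|7)=+1, (5|7)=-1; (−1)^{-5·-4·3}·(+1)^-4·(-1)^-5 = -1.
v=2: v_2(a)=11, v_2(b)=10; units ≡ 3, 3 (mod 8); ε·ε+αω+βω = 1·1+11·1+10·1 ≡ 0  ⇒  (a,b)_2 = +1.
(84630, 195 / ℚ) ramifies at {7, 13}: a division algebra.

[7, 13]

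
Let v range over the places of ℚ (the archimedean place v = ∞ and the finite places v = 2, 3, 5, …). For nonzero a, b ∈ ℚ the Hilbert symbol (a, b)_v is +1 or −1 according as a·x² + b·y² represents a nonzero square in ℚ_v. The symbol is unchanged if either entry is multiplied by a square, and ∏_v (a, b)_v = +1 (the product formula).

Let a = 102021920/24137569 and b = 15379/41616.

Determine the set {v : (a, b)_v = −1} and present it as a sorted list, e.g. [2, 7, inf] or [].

(a, b) ≡ (770, 91) mod (ℚ^×)²; places V = {2, 3, 5, 7, 11, 13, 17, ∞}.
(a,b)_7: α=3, u≡3; β=1, v≡6 (mod 7); (3|7)=-1, (6|7)=-1; sign (−1)^1·-1^1·-1^3 = -1.
(a,b)_5: α=1, u≡1; β=0, v≡4 (mod 5); (1|5)=+1, (4|5)=+1; sign (−1)^0·+1^0·+1^1 = +1.
(a,b)_13: α=2, u≡12; β=3, v≡11 (mod 13); (12|13)=+1, (11|13)=-1; sign (−1)^0·+1^3·-1^2 = +1.
(a,b)_3: α=0, u≡2; β=-2, v≡1 (mod 3); (2|3)=-1, (1|3)=+1; sign (−1)^0·-1^-2·+1^0 = +1.
(a,b)_2: α=5, β=-4; u≡1, v≡3 (mod 8); ε(u)ε(v)=0·1, αω(v)=5·1, βω(u)=-4·0; sum ≡ 1  ⇒  -1.
(a,b)_17: α=-6, u≡7; β=-2, v≡12 (mod 17); (7|17)=-1, (12|17)=-1; sign (−1)^0·-1^-2·-1^-6 = +1.
(a,b)_11: α=1, u≡3; β=0, v≡4 (mod 11); (3|11)=+1, (4|11)=+1; sign (−1)^0·+1^0·+1^1 = +1.
(a,b)_∞: sgn(770)=+, sgn(91)=+, so +1.
|Ram(770, 91)| = 2, even; anisotropic at {2, 7}.

[2, 7]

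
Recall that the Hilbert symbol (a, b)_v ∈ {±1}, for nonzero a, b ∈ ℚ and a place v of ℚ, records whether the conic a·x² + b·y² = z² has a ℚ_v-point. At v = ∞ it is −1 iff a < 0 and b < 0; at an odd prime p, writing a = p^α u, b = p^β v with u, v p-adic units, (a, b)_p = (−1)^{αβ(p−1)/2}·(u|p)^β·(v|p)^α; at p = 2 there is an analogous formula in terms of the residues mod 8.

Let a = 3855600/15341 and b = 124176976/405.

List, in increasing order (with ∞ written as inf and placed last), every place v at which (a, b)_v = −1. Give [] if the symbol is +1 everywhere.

[11, 17]

Mod squares: a ≡ 3451, b ≡ 6545. Check v ∈ {∞, 2, 3, 5, 7, 11, 17, 23, 29}.
v=11: a=11^0·(≡8), b=11^3·(≡3) mod 11; (8|11)=-1, (3|11)=+1; (−1)^{0·3·5}·(-1)^3·(+1)^0 = -1.
v=17: a=17^1·(≡15), b=17^1·(≡5) mod 17; (15|17)=+1, (5|17)=-1; (−1)^{1·1·8}·(+1)^1·(-1)^1 = -1.
v=3: a=3^4·(≡1), b=3^-4·(≡2) mod 3; (1|3)=+1, (2|3)=-1; (−1)^{4·-4·1}·(+1)^-4·(-1)^4 = +1.
v=23: a=23^-2·(≡3), b=23^0·(≡18) mod 23; (3|23)=+1, (18|23)=+1; (−1)^{-2·0·11}·(+1)^0·(+1)^-2 = +1.
v=5: a=5^2·(≡4), b=5^-1·(≡1) mod 5; (4|5)=+1, (1|5)=+1; (−1)^{2·-1·2}·(+1)^-1·(+1)^2 = +1.
v=∞: 3451 > 0 and 6545 > 0  ⇒  (a,b)_∞ = +1.
v=7: a=7^1·(≡3), b=7^3·(≡1) mod 7; (3|7)=-1, (1|7)=+1; (−1)^{1·3·3}·(-1)^3·(+1)^1 = +1.
v=2: v_2(a)=4, v_2(b)=4; units ≡ 3, 1 (mod 8); ε·ε+αω+βω = 1·0+4·0+4·1 ≡ 0  ⇒  (a,b)_2 = +1.
v=29: a=29^-1·(≡3), b=29^0·(≡9) mod 29; (3|29)=-1, (9|29)=+1; (−1)^{-1·0·14}·(-1)^0·(+1)^-1 = +1.
(3451, 6545 / ℚ) ramifies at {11, 17}: a division algebra.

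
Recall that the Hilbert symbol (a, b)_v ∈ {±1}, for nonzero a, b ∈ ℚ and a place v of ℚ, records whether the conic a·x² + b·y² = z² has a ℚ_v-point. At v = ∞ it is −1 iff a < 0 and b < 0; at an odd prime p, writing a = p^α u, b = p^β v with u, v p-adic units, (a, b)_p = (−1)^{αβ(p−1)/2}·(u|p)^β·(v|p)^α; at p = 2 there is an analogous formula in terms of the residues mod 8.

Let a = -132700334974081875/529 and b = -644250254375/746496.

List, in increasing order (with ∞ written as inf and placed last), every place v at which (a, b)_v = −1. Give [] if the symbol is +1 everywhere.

[7, 13, 19, inf]

(a, b) ≡ (-11, -39767) mod (ℚ^×)²; places V = {2, 3, 5, 7, 11, 13, 19, 23, ∞}.
(a,b)_11: α=5, u≡8; β=0, v≡3 (mod 11); (8|11)=-1, (3|11)=+1; sign (−1)^0·-1^0·+1^5 = +1.
(a,b)_2: α=0, β=-10; u≡5, v≡1 (mod 8); ε(u)ε(v)=0·0, αω(v)=0·0, βω(u)=-10·1; sum ≡ 0  ⇒  +1.
(a,b)_5: α=4, u≡1; β=4, v≡3 (mod 5); (1|5)=+1, (3|5)=-1; sign (−1)^0·+1^4·-1^4 = +1.
(a,b)_19: α=2, u≡18; β=1, v≡6 (mod 19); (18|19)=-1, (6|19)=+1; sign (−1)^0·-1^1·+1^2 = -1.
(a,b)_∞: sgn(-11)=−, sgn(-39767)=−, so -1.
(a,b)_7: α=4, u≡6; β=3, v≡5 (mod 7); (6|7)=-1, (5|7)=-1; sign (−1)^0·-1^3·-1^4 = -1.
(a,b)_13: α=2, u≡7; β=1, v≡3 (mod 13); (7|13)=-1, (3|13)=+1; sign (−1)^0·-1^1·+1^2 = -1.
(a,b)_3: α=2, u≡1; β=-6, v≡1 (mod 3); (1|3)=+1, (1|3)=+1; sign (−1)^0·+1^-6·+1^2 = +1.
(a,b)_23: α=-2, u≡8; β=3, v≡17 (mod 23); (8|23)=+1, (17|23)=-1; sign (−1)^0·+1^3·-1^-2 = +1.
(-11, -39767 / ℚ) ramifies at {7, 13, 19, ∞}: a division algebra.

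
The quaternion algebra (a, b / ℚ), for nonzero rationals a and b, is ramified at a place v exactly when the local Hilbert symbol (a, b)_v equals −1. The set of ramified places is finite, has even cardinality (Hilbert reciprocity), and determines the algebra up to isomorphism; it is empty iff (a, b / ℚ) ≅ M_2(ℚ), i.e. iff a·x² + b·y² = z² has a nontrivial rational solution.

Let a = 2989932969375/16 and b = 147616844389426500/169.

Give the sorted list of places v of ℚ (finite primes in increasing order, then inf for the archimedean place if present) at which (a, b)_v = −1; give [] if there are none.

[11, 29, 31, 41]

(a, b) ≡ (531543639, 4785) mod (ℚ^×)²; places V = {2, 3, 5, 11, 13, 19, 23, 29, 31, 41, ∞}.
(a,b)_∞: sgn(531543639)=+, sgn(4785)=+, so +1.
(a,b)_13: α=0, u≡9; β=-2, v≡10 (mod 13); (9|13)=+1, (10|13)=+1; sign (−1)^0·+1^-2·+1^0 = +1.
(a,b)_11: α=1, u≡10; β=1, v≡2 (mod 11); (10|11)=-1, (2|11)=-1; sign (−1)^1·-1^1·-1^1 = -1.
(a,b)_31: α=1, u≡19; β=2, v≡21 (mod 31); (19|31)=+1, (21|31)=-1; sign (−1)^0·+1^2·-1^1 = -1.
(a,b)_19: α=1, u≡6; β=2, v≡5 (mod 19); (6|19)=+1, (5|19)=+1; sign (−1)^0·+1^2·+1^1 = +1.
(a,b)_5: α=4, u≡1; β=3, v≡3 (mod 5); (1|5)=+1, (3|5)=-1; sign (−1)^0·+1^3·-1^4 = +1.
(a,b)_29: α=1, u≡17; β=1, v≡20 (mod 29); (17|29)=-1, (20|29)=+1; sign (−1)^0·-1^1·+1^1 = -1.
(a,b)_41: α=1, u≡37; β=2, v≡12 (mod 41); (37|41)=+1, (12|41)=-1; sign (−1)^0·+1^2·-1^1 = -1.
(a,b)_23: α=1, u≡3; β=2, v≡1 (mod 23); (3|23)=+1, (1|23)=+1; sign (−1)^0·+1^2·+1^1 = +1.
(a,b)_2: α=-4, β=2; u≡7, v≡1 (mod 8); ε(u)ε(v)=1·0, αω(v)=-4·0, βω(u)=2·0; sum ≡ 0  ⇒  +1.
(a,b)_3: α=3, u≡1; β=1, v≡2 (mod 3); (1|3)=+1, (2|3)=-1; sign (−1)^1·+1^1·-1^3 = +1.
|Ram(531543639, 4785)| = 4, even; anisotropic at {11, 29, 31, 41}.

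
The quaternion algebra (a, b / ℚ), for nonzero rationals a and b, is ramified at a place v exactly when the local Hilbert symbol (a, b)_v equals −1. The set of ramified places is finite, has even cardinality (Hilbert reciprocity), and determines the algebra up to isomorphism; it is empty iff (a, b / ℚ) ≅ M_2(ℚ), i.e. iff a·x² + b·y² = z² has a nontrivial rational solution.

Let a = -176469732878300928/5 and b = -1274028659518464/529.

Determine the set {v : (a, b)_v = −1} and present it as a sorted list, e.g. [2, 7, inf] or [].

[29, 31, 53, inf]

Mod squares: a ≡ -1158315, b ≡ -42548771. Check v ∈ {∞, 2, 3, 5, 11, 19, 23, 29, 31, 47, 53}.
v=47: a=47^1·(≡15), b=47^1·(≡42) mod 47; (15|47)=-1, (42|47)=+1; (−1)^{1·1·23}·(-1)^1·(+1)^1 = +1.
v=2: v_2(a)=8, v_2(b)=10; units ≡ 5, 5 (mod 8); ε·ε+αω+βω = 0·0+8·1+10·1 ≡ 0  ⇒  (a,b)_2 = +1.
v=29: a=29^2·(≡2), b=29^1·(≡10) mod 29; (2|29)=-1, (10|29)=-1; (−1)^{2·1·14}·(-1)^1·(-1)^2 = -1.
v=23: a=23^0·(≡15), b=23^-2·(≡17) mod 23; (15|23)=-1, (17|23)=-1; (−1)^{0·-2·11}·(-1)^-2·(-1)^0 = +1.
v=∞: -1158315 < 0 and -42548771 < 0  ⇒  (a,b)_∞ = -1.
v=31: a=31^1·(≡22), b=31^1·(≡29) mod 31; (22|31)=-1, (29|31)=-1; (−1)^{1·1·15}·(-1)^1·(-1)^1 = -1.
v=5: a=5^-1·(≡2), b=5^0·(≡4) mod 5; (2|5)=-1, (4|5)=+1; (−1)^{-1·0·2}·(-1)^0·(+1)^-1 = +1.
v=53: a=53^1·(≡14), b=53^1·(≡1) mod 53; (14|53)=-1, (1|53)=+1; (−1)^{1·1·26}·(-1)^1·(+1)^1 = -1.
v=3: a=3^5·(≡1), b=3^4·(≡1) mod 3; (1|3)=+1, (1|3)=+1; (−1)^{5·4·1}·(+1)^4·(+1)^5 = +1.
v=19: a=19^2·(≡6), b=19^3·(≡17) mod 19; (6|19)=+1, (17|19)=+1; (−1)^{2·3·9}·(+1)^3·(+1)^2 = +1.
v=11: a=11^2·(≡6), b=11^0·(≡8) mod 11; (6|11)=-1, (8|11)=-1; (−1)^{2·0·5}·(-1)^0·(-1)^2 = +1.
|Ram(-1158315, -42548771)| = 4, even; anisotropic at {29, 31, 53, ∞}.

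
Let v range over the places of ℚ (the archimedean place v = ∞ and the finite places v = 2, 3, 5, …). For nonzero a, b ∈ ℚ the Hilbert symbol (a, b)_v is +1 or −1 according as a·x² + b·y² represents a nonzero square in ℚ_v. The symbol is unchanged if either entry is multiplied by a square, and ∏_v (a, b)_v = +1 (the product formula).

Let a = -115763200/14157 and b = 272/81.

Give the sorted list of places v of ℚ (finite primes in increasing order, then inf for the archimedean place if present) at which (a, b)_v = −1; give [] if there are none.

Mod squares: a ≡ -58786, b ≡ 17. Check v ∈ {∞, 2, 3, 5, 7, 11, 13, 17, 19}.
v=2: v_2(a)=11, v_2(b)=4; units ≡ 7, 1 (mod 8); ε·ε+αω+βω = 1·0+11·0+4·0 ≡ 0  ⇒  (a,b)_2 = +1.
v=3: a=3^-2·(≡2), b=3^-4·(≡2) mod 3; (2|3)=-1, (2|3)=-1; (−1)^{-2·-4·1}·(-1)^-4·(-1)^-2 = +1.
v=17: a=17^1·(≡3), b=17^1·(≡13) mod 17; (3|17)=-1, (13|17)=+1; (−1)^{1·1·8}·(-1)^1·(+1)^1 = -1.
v=5: a=5^2·(≡1), b=5^0·(≡2) mod 5; (1|5)=+1, (2|5)=-1; (−1)^{2·0·2}·(+1)^0·(-1)^2 = +1.
v=7: a=7^1·(≡4), b=7^0·(≡5) mod 7; (4|7)=+1, (5|7)=-1; (−1)^{1·0·3}·(+1)^0·(-1)^1 = -1.
v=11: a=11^-2·(≡9), b=11^0·(≡2) mod 11; (9|11)=+1, (2|11)=-1; (−1)^{-2·0·5}·(+1)^0·(-1)^-2 = +1.
v=∞: -58786 < 0 and 17 > 0  ⇒  (a,b)_∞ = +1.
v=19: a=19^1·(≡3), b=19^0·(≡5) mod 19; (3|19)=-1, (5|19)=+1; (−1)^{1·0·9}·(-1)^0·(+1)^1 = +1.
v=13: a=13^-1·(≡11), b=13^0·(≡4) mod 13; (11|13)=-1, (4|13)=+1; (−1)^{-1·0·6}·(-1)^0·(+1)^-1 = +1.
(-58786, 17 / ℚ) ramifies at {7, 17}: a division algebra.

[7, 17]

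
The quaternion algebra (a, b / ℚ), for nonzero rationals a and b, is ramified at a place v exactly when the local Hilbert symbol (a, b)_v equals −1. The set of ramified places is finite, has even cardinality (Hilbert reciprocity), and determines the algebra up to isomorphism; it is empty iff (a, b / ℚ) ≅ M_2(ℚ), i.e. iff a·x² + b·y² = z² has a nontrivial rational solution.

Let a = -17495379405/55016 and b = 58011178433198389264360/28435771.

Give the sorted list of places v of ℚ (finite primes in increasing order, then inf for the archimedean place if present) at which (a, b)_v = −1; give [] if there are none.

(a, b) ≡ (-79170, 910) mod (ℚ^×)²; places V = {2, 3, 5, 7, 11, 13, 17, 23, 29, 43, 47, ∞}.
(a,b)_17: α=2, u≡13; β=6, v≡8 (mod 17); (13|17)=+1, (8|17)=+1; sign (−1)^0·+1^6·+1^2 = +1.
(a,b)_∞: sgn(-79170)=−, sgn(910)=+, so +1.
(a,b)_23: α=-2, u≡10; β=0, v≡8 (mod 23); (10|23)=-1, (8|23)=+1; sign (−1)^0·-1^0·+1^-2 = +1.
(a,b)_7: α=1, u≡4; β=-1, v≡2 (mod 7); (4|7)=+1, (2|7)=+1; sign (−1)^1·+1^-1·+1^1 = -1.
(a,b)_29: α=1, u≡9; β=2, v≡12 (mod 29); (9|29)=+1, (12|29)=-1; sign (−1)^0·+1^2·-1^1 = -1.
(a,b)_13: α=-1, u≡6; β=-3, v≡5 (mod 13); (6|13)=-1, (5|13)=-1; sign (−1)^0·-1^-3·-1^-1 = +1.
(a,b)_5: α=1, u≡4; β=1, v≡2 (mod 5); (4|5)=+1, (2|5)=-1; sign (−1)^0·+1^1·-1^1 = -1.
(a,b)_43: α=0, u≡17; β=-2, v≡39 (mod 43); (17|43)=+1, (39|43)=-1; sign (−1)^0·+1^-2·-1^0 = +1.
(a,b)_2: α=-3, β=3; u≡7, v≡7 (mod 8); ε(u)ε(v)=1·1, αω(v)=-3·0, βω(u)=3·0; sum ≡ 1  ⇒  -1.
(a,b)_11: α=0, u≡7; β=4, v≡7 (mod 11); (7|11)=-1, (7|11)=-1; sign (−1)^0·-1^4·-1^0 = +1.
(a,b)_3: α=3, u≡1; β=0, v≡1 (mod 3); (1|3)=+1, (1|3)=+1; sign (−1)^0·+1^0·+1^3 = +1.
(a,b)_47: α=2, u≡17; β=4, v≡3 (mod 47); (17|47)=+1, (3|47)=+1; sign (−1)^0·+1^4·+1^2 = +1.
|Ram(-79170, 910)| = 4, even; anisotropic at {2, 5, 7, 29}.

[2, 5, 7, 29]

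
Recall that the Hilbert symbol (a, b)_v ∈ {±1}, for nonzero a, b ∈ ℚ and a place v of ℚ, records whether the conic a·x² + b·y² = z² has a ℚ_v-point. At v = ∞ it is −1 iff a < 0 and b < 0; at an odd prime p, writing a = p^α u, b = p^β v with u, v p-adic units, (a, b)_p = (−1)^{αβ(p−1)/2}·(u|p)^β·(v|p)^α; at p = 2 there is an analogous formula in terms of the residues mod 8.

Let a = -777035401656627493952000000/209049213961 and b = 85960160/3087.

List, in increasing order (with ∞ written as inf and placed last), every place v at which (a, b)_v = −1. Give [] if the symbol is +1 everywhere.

Mod squares: a ≡ -17, b ≡ 770. Check v ∈ {∞, 2, 3, 5, 7, 11, 13, 17, 31, 43}.
v=43: a=43^-2·(≡34), b=43^0·(≡12) mod 43; (34|43)=-1, (12|43)=-1; (−1)^{-2·0·21}·(-1)^0·(-1)^-2 = +1.
v=3: a=3^0·(≡1), b=3^-2·(≡2) mod 3; (1|3)=+1, (2|3)=-1; (−1)^{0·-2·1}·(+1)^-2·(-1)^0 = +1.
v=∞: -17 < 0 and 770 > 0  ⇒  (a,b)_∞ = +1.
v=17: a=17^5·(≡16), b=17^2·(≡11) mod 17; (16|17)=+1, (11|17)=-1; (−1)^{5·2·8}·(+1)^2·(-1)^5 = -1.
v=11: a=11^6·(≡3), b=11^1·(≡4) mod 11; (3|11)=+1, (4|11)=+1; (−1)^{6·1·5}·(+1)^1·(+1)^6 = +1.
v=7: a=7^-6·(≡1), b=7^-3·(≡3) mod 7; (1|7)=+1, (3|7)=-1; (−1)^{-6·-3·3}·(+1)^-3·(-1)^-6 = +1.
v=13: a=13^6·(≡1), b=13^2·(≡9) mod 13; (1|13)=+1, (9|13)=+1; (−1)^{6·2·6}·(+1)^2·(+1)^6 = +1.
v=5: a=5^6·(≡2), b=5^1·(≡1) mod 5; (2|5)=-1, (1|5)=+1; (−1)^{6·1·2}·(-1)^1·(+1)^6 = -1.
v=31: a=31^-2·(≡16), b=31^0·(≡11) mod 31; (16|31)=+1, (11|31)=-1; (−1)^{-2·0·15}·(+1)^0·(-1)^-2 = +1.
v=2: v_2(a)=12, v_2(b)=5; units ≡ 7, 1 (mod 8); ε·ε+αω+βω = 1·0+12·0+5·0 ≡ 0  ⇒  (a,b)_2 = +1.
(-17, 770 / ℚ) ramifies at {5, 17}: a division algebra.

[5, 17]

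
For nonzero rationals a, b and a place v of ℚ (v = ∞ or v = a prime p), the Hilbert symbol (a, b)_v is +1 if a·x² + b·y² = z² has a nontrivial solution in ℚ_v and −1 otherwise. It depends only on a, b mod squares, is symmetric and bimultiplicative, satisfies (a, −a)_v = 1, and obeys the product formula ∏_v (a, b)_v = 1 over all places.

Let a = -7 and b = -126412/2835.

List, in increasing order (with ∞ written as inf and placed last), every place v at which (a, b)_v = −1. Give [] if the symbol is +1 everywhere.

[5, 7, 17, inf]

Mod squares: a ≡ -7, b ≡ -6545. Check v ∈ {∞, 2, 3, 5, 7, 11, 13, 17}.
v=7: a=7^1·(≡6), b=7^-1·(≡6) mod 7; (6|7)=-1, (6|7)=-1; (−1)^{1·-1·3}·(-1)^-1·(-1)^1 = -1.
v=2: v_2(a)=0, v_2(b)=2; units ≡ 1, 7 (mod 8); ε·ε+αω+βω = 0·1+0·0+2·0 ≡ 0  ⇒  (a,b)_2 = +1.
v=13: a=13^0·(≡6), b=13^2·(≡6) mod 13; (6|13)=-1, (6|13)=-1; (−1)^{0·2·6}·(-1)^2·(-1)^0 = +1.
v=3: a=3^0·(≡2), b=3^-4·(≡1) mod 3; (2|3)=-1, (1|3)=+1; (−1)^{0·-4·1}·(-1)^-4·(+1)^0 = +1.
v=11: a=11^0·(≡4), b=11^1·(≡10) mod 11; (4|11)=+1, (10|11)=-1; (−1)^{0·1·5}·(+1)^1·(-1)^0 = +1.
v=∞: -7 < 0 and -6545 < 0  ⇒  (a,b)_∞ = -1.
v=17: a=17^0·(≡10), b=17^1·(≡6) mod 17; (10|17)=-1, (6|17)=-1; (−1)^{0·1·8}·(-1)^1·(-1)^0 = -1.
v=5: a=5^0·(≡3), b=5^-1·(≡4) mod 5; (3|5)=-1, (4|5)=+1; (−1)^{0·-1·2}·(-1)^-1·(+1)^0 = -1.
Ram(-7, -6545) = {5, 7, 17, ∞}; no ℚ_5-point on the conic.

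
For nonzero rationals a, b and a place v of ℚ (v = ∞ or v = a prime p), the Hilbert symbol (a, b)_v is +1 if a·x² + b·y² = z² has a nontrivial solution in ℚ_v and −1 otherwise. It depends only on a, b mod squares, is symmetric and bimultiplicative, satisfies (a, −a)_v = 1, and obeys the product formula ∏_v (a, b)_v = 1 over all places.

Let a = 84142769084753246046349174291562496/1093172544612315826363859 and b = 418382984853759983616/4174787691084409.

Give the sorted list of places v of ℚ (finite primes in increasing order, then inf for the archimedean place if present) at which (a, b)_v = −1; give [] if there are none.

[2, 13]

Mod squares: a ≡ 23606, b ≡ 13949. Check v ∈ {∞, 2, 3, 7, 11, 13, 17, 19, 29, 37, 41}.
v=17: a=17^-6·(≡5), b=17^-4·(≡15) mod 17; (5|17)=-1, (15|17)=+1; (−1)^{-6·-4·8}·(-1)^-4·(+1)^-6 = +1.
v=13: a=13^2·(≡11), b=13^1·(≡2) mod 13; (11|13)=-1, (2|13)=-1; (−1)^{2·1·6}·(-1)^1·(-1)^2 = -1.
v=41: a=41^-6·(≡1), b=41^-4·(≡37) mod 41; (1|41)=+1, (37|41)=+1; (−1)^{-6·-4·20}·(+1)^-4·(+1)^-6 = +1.
v=∞: 23606 > 0 and 13949 > 0  ⇒  (a,b)_∞ = +1.
v=2: v_2(a)=37, v_2(b)=26; units ≡ 3, 5 (mod 8); ε·ε+αω+βω = 1·0+37·1+26·1 ≡ 1  ⇒  (a,b)_2 = -1.
v=37: a=37^3·(≡27), b=37^1·(≡3) mod 37; (27|37)=+1, (3|37)=+1; (−1)^{3·1·18}·(+1)^1·(+1)^3 = +1.
v=11: a=11^-1·(≡5), b=11^0·(≡3) mod 11; (5|11)=+1, (3|11)=+1; (−1)^{-1·0·5}·(+1)^0·(+1)^-1 = +1.
v=3: a=3^20·(≡2), b=3^12·(≡2) mod 3; (2|3)=-1, (2|3)=-1; (−1)^{20·12·1}·(-1)^12·(-1)^20 = +1.
v=7: a=7^-4·(≡2), b=7^-2·(≡3) mod 7; (2|7)=+1, (3|7)=-1; (−1)^{-4·-2·3}·(+1)^-2·(-1)^-4 = +1.
v=29: a=29^5·(≡12), b=29^3·(≡19) mod 29; (12|29)=-1, (19|29)=-1; (−1)^{5·3·14}·(-1)^3·(-1)^5 = +1.
v=19: a=19^-2·(≡15), b=19^-2·(≡10) mod 19; (15|19)=-1, (10|19)=-1; (−1)^{-2·-2·9}·(-1)^-2·(-1)^-2 = +1.
|Ram(23606, 13949)| = 2, even; anisotropic at {2, 13}.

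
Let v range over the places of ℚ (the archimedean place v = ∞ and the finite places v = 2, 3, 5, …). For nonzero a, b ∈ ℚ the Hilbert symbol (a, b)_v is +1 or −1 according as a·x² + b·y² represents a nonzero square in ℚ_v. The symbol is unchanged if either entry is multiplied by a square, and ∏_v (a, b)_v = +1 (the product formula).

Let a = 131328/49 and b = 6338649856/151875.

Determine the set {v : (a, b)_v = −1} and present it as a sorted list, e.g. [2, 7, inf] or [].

[3, 19, 23, 31]

(a, b) ≡ (57, 613893) mod (ℚ^×)²; places V = {2, 3, 5, 7, 11, 19, 23, 31, 41, ∞}.
(a,b)_41: α=0, u≡16; β=1, v≡20 (mod 41); (16|41)=+1, (20|41)=+1; sign (−1)^0·+1^1·+1^0 = +1.
(a,b)_31: α=0, u≡11; β=1, v≡8 (mod 31); (11|31)=-1, (8|31)=+1; sign (−1)^0·-1^1·+1^0 = -1.
(a,b)_23: α=0, u≡7; β=1, v≡11 (mod 23); (7|23)=-1, (11|23)=-1; sign (−1)^0·-1^1·-1^0 = -1.
(a,b)_3: α=3, u≡1; β=-5, v≡1 (mod 3); (1|3)=+1, (1|3)=+1; sign (−1)^1·+1^-5·+1^3 = -1.
(a,b)_2: α=8, β=8; u≡1, v≡5 (mod 8); ε(u)ε(v)=0·0, αω(v)=8·1, βω(u)=8·0; sum ≡ 0  ⇒  +1.
(a,b)_19: α=1, u≡10; β=0, v≡15 (mod 19); (10|19)=-1, (15|19)=-1; sign (−1)^0·-1^0·-1^1 = -1.
(a,b)_11: α=0, u≡2; β=2, v≡3 (mod 11); (2|11)=-1, (3|11)=+1; sign (−1)^0·-1^2·+1^0 = +1.
(a,b)_7: α=-2, u≡1; β=1, v≡5 (mod 7); (1|7)=+1, (5|7)=-1; sign (−1)^0·+1^1·-1^-2 = +1.
(a,b)_∞: sgn(57)=+, sgn(613893)=+, so +1.
(a,b)_5: α=0, u≡2; β=-4, v≡2 (mod 5); (2|5)=-1, (2|5)=-1; sign (−1)^0·-1^-4·-1^0 = +1.
|Ram(57, 613893)| = 4, even; anisotropic at {3, 19, 23, 31}.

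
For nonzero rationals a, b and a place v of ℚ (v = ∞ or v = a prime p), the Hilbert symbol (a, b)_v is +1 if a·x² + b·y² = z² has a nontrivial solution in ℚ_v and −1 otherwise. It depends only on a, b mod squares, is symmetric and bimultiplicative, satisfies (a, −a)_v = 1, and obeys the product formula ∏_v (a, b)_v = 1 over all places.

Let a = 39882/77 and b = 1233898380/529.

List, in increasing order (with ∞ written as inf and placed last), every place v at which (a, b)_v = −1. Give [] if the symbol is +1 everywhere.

[2, 11, 13, 23]

Mod squares: a ≡ 10626, b ≡ 40755. Check v ∈ {∞, 2, 3, 5, 7, 11, 13, 17, 19, 23, 29}.
v=19: a=19^0·(≡1), b=19^1·(≡6) mod 19; (1|19)=+1, (6|19)=+1; (−1)^{0·1·9}·(+1)^1·(+1)^0 = +1.
v=2: v_2(a)=1, v_2(b)=2; units ≡ 1, 3 (mod 8); ε·ε+αω+βω = 0·1+1·1+2·0 ≡ 1  ⇒  (a,b)_2 = -1.
v=11: a=11^-1·(≡1), b=11^1·(≡3) mod 11; (1|11)=+1, (3|11)=+1; (−1)^{-1·1·5}·(+1)^1·(+1)^-1 = -1.
v=3: a=3^1·(≡2), b=3^3·(≡1) mod 3; (2|3)=-1, (1|3)=+1; (−1)^{1·3·1}·(-1)^3·(+1)^1 = +1.
v=5: a=5^0·(≡1), b=5^1·(≡4) mod 5; (1|5)=+1, (4|5)=+1; (−1)^{0·1·2}·(+1)^1·(+1)^0 = +1.
v=17: a=17^2·(≡4), b=17^0·(≡14) mod 17; (4|17)=+1, (14|17)=-1; (−1)^{2·0·8}·(+1)^0·(-1)^2 = +1.
v=∞: 10626 > 0 and 40755 > 0  ⇒  (a,b)_∞ = +1.
v=7: a=7^-1·(≡6), b=7^0·(≡2) mod 7; (6|7)=-1, (2|7)=+1; (−1)^{-1·0·3}·(-1)^0·(+1)^-1 = +1.
v=23: a=23^1·(≡4), b=23^-2·(≡15) mod 23; (4|23)=+1, (15|23)=-1; (−1)^{1·-2·11}·(+1)^-2·(-1)^1 = -1.
v=13: a=13^0·(≡2), b=13^1·(≡7) mod 13; (2|13)=-1, (7|13)=-1; (−1)^{0·1·6}·(-1)^1·(-1)^0 = -1.
v=29: a=29^0·(≡8), b=29^2·(≡10) mod 29; (8|29)=-1, (10|29)=-1; (−1)^{0·2·14}·(-1)^2·(-1)^0 = +1.
(10626, 40755 / ℚ) ramifies at {2, 11, 13, 23}: a division algebra.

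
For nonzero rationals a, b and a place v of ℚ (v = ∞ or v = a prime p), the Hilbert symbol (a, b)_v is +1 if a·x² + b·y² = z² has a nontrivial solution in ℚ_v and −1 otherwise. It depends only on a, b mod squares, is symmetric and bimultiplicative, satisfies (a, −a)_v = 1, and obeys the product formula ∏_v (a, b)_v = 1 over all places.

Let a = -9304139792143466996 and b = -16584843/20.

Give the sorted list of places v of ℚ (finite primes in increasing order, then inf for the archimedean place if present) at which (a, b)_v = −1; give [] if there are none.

[47, inf]

Mod squares: a ≡ -629, b ≡ -286935. Check v ∈ {∞, 2, 3, 5, 11, 17, 37, 47}.
v=47: a=47^2·(≡38), b=47^1·(≡45) mod 47; (38|47)=-1, (45|47)=-1; (−1)^{2·1·23}·(-1)^1·(-1)^2 = -1.
v=11: a=11^4·(≡5), b=11^1·(≡10) mod 11; (5|11)=+1, (10|11)=-1; (−1)^{4·1·5}·(+1)^1·(-1)^4 = +1.
v=∞: -629 < 0 and -286935 < 0  ⇒  (a,b)_∞ = -1.
v=5: a=5^0·(≡4), b=5^-1·(≡3) mod 5; (4|5)=+1, (3|5)=-1; (−1)^{0·-1·2}·(+1)^-1·(-1)^0 = +1.
v=17: a=17^5·(≡7), b=17^2·(≡13) mod 17; (7|17)=-1, (13|17)=+1; (−1)^{5·2·8}·(-1)^2·(+1)^5 = +1.
v=3: a=3^0·(≡1), b=3^1·(≡1) mod 3; (1|3)=+1, (1|3)=+1; (−1)^{0·1·1}·(+1)^1·(+1)^0 = +1.
v=37: a=37^3·(≡17), b=37^1·(≡23) mod 37; (17|37)=-1, (23|37)=-1; (−1)^{3·1·18}·(-1)^1·(-1)^3 = +1.
v=2: v_2(a)=2, v_2(b)=-2; units ≡ 3, 1 (mod 8); ε·ε+αω+βω = 1·0+2·0+-2·1 ≡ 0  ⇒  (a,b)_2 = +1.
|Ram(-629, -286935)| = 2, even; anisotropic at {47, ∞}.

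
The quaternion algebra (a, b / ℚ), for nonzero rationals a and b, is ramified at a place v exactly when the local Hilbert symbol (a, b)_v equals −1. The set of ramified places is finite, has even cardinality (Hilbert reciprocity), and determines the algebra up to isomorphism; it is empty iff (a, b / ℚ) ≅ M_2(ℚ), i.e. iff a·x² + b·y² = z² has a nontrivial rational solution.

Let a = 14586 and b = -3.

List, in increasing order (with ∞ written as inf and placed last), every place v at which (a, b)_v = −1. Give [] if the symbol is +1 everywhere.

Mod squares: a ≡ 14586, b ≡ -3. Check v ∈ {∞, 2, 3, 11, 13, 17}.
v=13: a=13^1·(≡4), b=13^0·(≡10) mod 13; (4|13)=+1, (10|13)=+1; (−1)^{1·0·6}·(+1)^0·(+1)^1 = +1.
v=2: v_2(a)=1, v_2(b)=0; units ≡ 5, 5 (mod 8); ε·ε+αω+βω = 0·0+1·1+0·1 ≡ 1  ⇒  (a,b)_2 = -1.
v=∞: 14586 > 0 and -3 < 0  ⇒  (a,b)_∞ = +1.
v=11: a=11^1·(≡6), b=11^0·(≡8) mod 11; (6|11)=-1, (8|11)=-1; (−1)^{1·0·5}·(-1)^0·(-1)^1 = -1.
v=17: a=17^1·(≡8), b=17^0·(≡14) mod 17; (8|17)=+1, (14|17)=-1; (−1)^{1·0·8}·(+1)^0·(-1)^1 = -1.
v=3: a=3^1·(≡2), b=3^1·(≡2) mod 3; (2|3)=-1, (2|3)=-1; (−1)^{1·1·1}·(-1)^1·(-1)^1 = -1.
Ram(14586, -3) = {2, 3, 11, 17}; no ℚ_2-point on the conic.

[2, 3, 11, 17]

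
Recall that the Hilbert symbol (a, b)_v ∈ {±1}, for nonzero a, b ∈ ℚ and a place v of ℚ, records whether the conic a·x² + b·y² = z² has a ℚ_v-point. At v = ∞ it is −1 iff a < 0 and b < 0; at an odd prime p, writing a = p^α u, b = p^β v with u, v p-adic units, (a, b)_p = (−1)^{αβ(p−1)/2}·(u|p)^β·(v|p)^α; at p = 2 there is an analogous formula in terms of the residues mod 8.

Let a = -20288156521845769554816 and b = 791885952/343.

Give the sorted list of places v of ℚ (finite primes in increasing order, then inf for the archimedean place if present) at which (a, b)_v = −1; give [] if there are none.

Mod squares: a ≡ -213486, b ≡ 79534. Check v ∈ {∞, 2, 3, 7, 11, 13, 17, 19, 23}.
v=13: a=13^3·(≡12), b=13^1·(≡7) mod 13; (12|13)=+1, (7|13)=-1; (−1)^{3·1·6}·(+1)^1·(-1)^3 = -1.
v=∞: -213486 < 0 and 79534 > 0  ⇒  (a,b)_∞ = +1.
v=3: a=3^3·(≡1), b=3^2·(≡1) mod 3; (1|3)=+1, (1|3)=+1; (−1)^{3·2·1}·(+1)^2·(+1)^3 = +1.
v=23: a=23^3·(≡22), b=23^1·(≡13) mod 23; (22|23)=-1, (13|23)=+1; (−1)^{3·1·11}·(-1)^1·(+1)^3 = +1.
v=11: a=11^0·(≡6), b=11^2·(≡9) mod 11; (6|11)=-1, (9|11)=+1; (−1)^{0·2·5}·(-1)^2·(+1)^0 = +1.
v=19: a=19^4·(≡5), b=19^1·(≡17) mod 19; (5|19)=+1, (17|19)=+1; (−1)^{4·1·9}·(+1)^1·(+1)^4 = +1.
v=2: v_2(a)=7, v_2(b)=7; units ≡ 1, 7 (mod 8); ε·ε+αω+βω = 0·1+7·0+7·0 ≡ 0  ⇒  (a,b)_2 = +1.
v=7: a=7^3·(≡4), b=7^-3·(≡4) mod 7; (4|7)=+1, (4|7)=+1; (−1)^{3·-3·3}·(+1)^-3·(+1)^3 = -1.
v=17: a=17^3·(≡6), b=17^0·(≡9) mod 17; (6|17)=-1, (9|17)=+1; (−1)^{3·0·8}·(-1)^0·(+1)^3 = +1.
|Ram(-213486, 79534)| = 2, even; anisotropic at {7, 13}.

[7, 13]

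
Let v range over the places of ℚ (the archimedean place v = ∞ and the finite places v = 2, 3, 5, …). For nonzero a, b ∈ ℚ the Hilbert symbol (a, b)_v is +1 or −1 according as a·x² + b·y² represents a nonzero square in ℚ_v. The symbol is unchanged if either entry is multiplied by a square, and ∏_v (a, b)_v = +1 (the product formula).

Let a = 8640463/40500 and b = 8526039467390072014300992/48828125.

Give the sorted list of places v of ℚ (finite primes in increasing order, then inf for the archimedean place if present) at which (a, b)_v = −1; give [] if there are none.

(a, b) ≡ (255635, 273265) mod (ℚ^×)²; places V = {2, 3, 5, 13, 29, 31, 41, 43, ∞}.
(a,b)_3: α=-4, u≡2; β=8, v≡1 (mod 3); (2|3)=-1, (1|3)=+1; sign (−1)^0·-1^8·+1^-4 = +1.
(a,b)_41: α=1, u≡15; β=3, v≡9 (mod 41); (15|41)=-1, (9|41)=+1; sign (−1)^0·-1^3·+1^1 = -1.
(a,b)_43: α=1, u≡14; β=3, v≡37 (mod 43); (14|43)=+1, (37|43)=-1; sign (−1)^1·+1^3·-1^1 = +1.
(a,b)_∞: sgn(255635)=+, sgn(273265)=+, so +1.
(a,b)_2: α=-2, β=6; u≡3, v≡1 (mod 8); ε(u)ε(v)=1·0, αω(v)=-2·0, βω(u)=6·1; sum ≡ 0  ⇒  +1.
(a,b)_29: α=1, u≡20; β=4, v≡14 (mod 29); (20|29)=+1, (14|29)=-1; sign (−1)^0·+1^4·-1^1 = -1.
(a,b)_13: α=2, u≡10; β=2, v≡5 (mod 13); (10|13)=+1, (5|13)=-1; sign (−1)^0·+1^2·-1^2 = +1.
(a,b)_31: α=0, u≡8; β=1, v≡21 (mod 31); (8|31)=+1, (21|31)=-1; sign (−1)^0·+1^1·-1^0 = +1.
(a,b)_5: α=-3, u≡2; β=-11, v≡2 (mod 5); (2|5)=-1, (2|5)=-1; sign (−1)^0·-1^-11·-1^-3 = +1.
Ram(255635, 273265) = {29, 41}; no ℚ_29-point on the conic.

[29, 41]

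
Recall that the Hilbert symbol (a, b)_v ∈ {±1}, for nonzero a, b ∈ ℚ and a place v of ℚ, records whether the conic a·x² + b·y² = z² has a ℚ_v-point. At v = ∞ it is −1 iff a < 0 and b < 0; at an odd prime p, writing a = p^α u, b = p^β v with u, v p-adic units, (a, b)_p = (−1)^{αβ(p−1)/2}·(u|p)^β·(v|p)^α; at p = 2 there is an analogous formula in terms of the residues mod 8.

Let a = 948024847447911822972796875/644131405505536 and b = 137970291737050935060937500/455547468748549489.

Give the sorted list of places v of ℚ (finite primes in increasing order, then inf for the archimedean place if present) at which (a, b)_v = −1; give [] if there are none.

[2, 29]

Mod squares: a ≡ 115971, b ≡ 31. Check v ∈ {∞, 2, 3, 5, 7, 11, 13, 19, 23, 29, 31, 37, 43}.
v=43: a=43^3·(≡14), b=43^2·(≡17) mod 43; (14|43)=+1, (17|43)=+1; (−1)^{3·2·21}·(+1)^2·(+1)^3 = +1.
v=19: a=19^-4·(≡2), b=19^-4·(≡10) mod 19; (2|19)=-1, (10|19)=-1; (−1)^{-4·-4·9}·(-1)^-4·(-1)^-4 = +1.
v=2: v_2(a)=-10, v_2(b)=2; units ≡ 3, 7 (mod 8); ε·ε+αω+βω = 1·1+-10·0+2·1 ≡ 1  ⇒  (a,b)_2 = -1.
v=31: a=31^3·(≡6), b=31^3·(≡19) mod 31; (6|31)=-1, (19|31)=+1; (−1)^{3·3·15}·(-1)^3·(+1)^3 = +1.
v=∞: 115971 > 0 and 31 > 0  ⇒  (a,b)_∞ = +1.
v=7: a=7^2·(≡1), b=7^4·(≡5) mod 7; (1|7)=+1, (5|7)=-1; (−1)^{2·4·3}·(+1)^4·(-1)^2 = +1.
v=5: a=5^6·(≡4), b=5^8·(≡4) mod 5; (4|5)=+1, (4|5)=+1; (−1)^{6·8·2}·(+1)^8·(+1)^6 = +1.
v=13: a=13^-6·(≡6), b=13^-6·(≡6) mod 13; (6|13)=-1, (6|13)=-1; (−1)^{-6·-6·6}·(-1)^-6·(-1)^-6 = +1.
v=29: a=29^3·(≡19), b=29^2·(≡27) mod 29; (19|29)=-1, (27|29)=-1; (−1)^{3·2·14}·(-1)^2·(-1)^3 = -1.
v=11: a=11^2·(≡4), b=11^2·(≡9) mod 11; (4|11)=+1, (9|11)=+1; (−1)^{2·2·5}·(+1)^2·(+1)^2 = +1.
v=23: a=23^0·(≡17), b=23^-2·(≡2) mod 23; (17|23)=-1, (2|23)=+1; (−1)^{0·-2·11}·(-1)^-2·(+1)^0 = +1.
v=37: a=37^0·(≡19), b=37^-2·(≡2) mod 37; (19|37)=-1, (2|37)=-1; (−1)^{0·-2·18}·(-1)^-2·(-1)^0 = +1.
v=3: a=3^11·(≡2), b=3^8·(≡1) mod 3; (2|3)=-1, (1|3)=+1; (−1)^{11·8·1}·(-1)^8·(+1)^11 = +1.
|Ram(115971, 31)| = 2, even; anisotropic at {2, 29}.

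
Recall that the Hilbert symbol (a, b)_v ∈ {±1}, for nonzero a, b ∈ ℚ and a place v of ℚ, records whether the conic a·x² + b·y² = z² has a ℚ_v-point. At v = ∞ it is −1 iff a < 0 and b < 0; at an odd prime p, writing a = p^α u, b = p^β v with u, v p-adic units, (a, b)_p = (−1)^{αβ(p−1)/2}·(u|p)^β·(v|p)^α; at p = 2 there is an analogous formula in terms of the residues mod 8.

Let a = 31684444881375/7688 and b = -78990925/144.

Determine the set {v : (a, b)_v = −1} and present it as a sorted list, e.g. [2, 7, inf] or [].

Mod squares: a ≡ 510, b ≡ -13. Check v ∈ {∞, 2, 3, 5, 11, 13, 17, 29, 31}.
v=3: a=3^1·(≡2), b=3^-2·(≡2) mod 3; (2|3)=-1, (2|3)=-1; (−1)^{1·-2·1}·(-1)^-2·(-1)^1 = -1.
v=31: a=31^-2·(≡16), b=31^0·(≡1) mod 31; (16|31)=+1, (1|31)=+1; (−1)^{-2·0·15}·(+1)^0·(+1)^-2 = +1.
v=∞: 510 > 0 and -13 < 0  ⇒  (a,b)_∞ = +1.
v=5: a=5^3·(≡2), b=5^2·(≡2) mod 5; (2|5)=-1, (2|5)=-1; (−1)^{3·2·2}·(-1)^2·(-1)^3 = -1.
v=17: a=17^3·(≡13), b=17^2·(≡15) mod 17; (13|17)=+1, (15|17)=+1; (−1)^{3·2·8}·(+1)^2·(+1)^3 = +1.
v=29: a=29^2·(≡26), b=29^2·(≡23) mod 29; (26|29)=-1, (23|29)=+1; (−1)^{2·2·14}·(-1)^2·(+1)^2 = +1.
v=2: v_2(a)=-3, v_2(b)=-4; units ≡ 7, 3 (mod 8); ε·ε+αω+βω = 1·1+-3·1+-4·0 ≡ 0  ⇒  (a,b)_2 = +1.
v=13: a=13^2·(≡4), b=13^1·(≡1) mod 13; (4|13)=+1, (1|13)=+1; (−1)^{2·1·6}·(+1)^1·(+1)^2 = +1.
v=11: a=11^2·(≡3), b=11^0·(≡9) mod 11; (3|11)=+1, (9|11)=+1; (−1)^{2·0·5}·(+1)^0·(+1)^2 = +1.
|Ram(510, -13)| = 2, even; anisotropic at {3, 5}.

[3, 5]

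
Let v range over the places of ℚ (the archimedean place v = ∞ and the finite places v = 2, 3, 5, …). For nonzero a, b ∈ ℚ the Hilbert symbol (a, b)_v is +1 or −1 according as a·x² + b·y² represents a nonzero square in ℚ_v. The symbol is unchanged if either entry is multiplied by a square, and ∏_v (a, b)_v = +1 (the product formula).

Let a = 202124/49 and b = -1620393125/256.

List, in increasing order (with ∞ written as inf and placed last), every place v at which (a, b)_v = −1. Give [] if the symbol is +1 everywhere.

Mod squares: a ≡ 299, b ≡ -29. Check v ∈ {∞, 2, 5, 7, 13, 23, 29}.
v=2: v_2(a)=2, v_2(b)=-8; units ≡ 3, 3 (mod 8); ε·ε+αω+βω = 1·1+2·1+-8·1 ≡ 1  ⇒  (a,b)_2 = -1.
v=∞: 299 > 0 and -29 < 0  ⇒  (a,b)_∞ = +1.
v=7: a=7^-2·(≡6), b=7^0·(≡5) mod 7; (6|7)=-1, (5|7)=-1; (−1)^{-2·0·3}·(-1)^0·(-1)^-2 = +1.
v=29: a=29^0·(≡20), b=29^1·(≡4) mod 29; (20|29)=+1, (4|29)=+1; (−1)^{0·1·14}·(+1)^1·(+1)^0 = +1.
v=13: a=13^3·(≡4), b=13^2·(≡10) mod 13; (4|13)=+1, (10|13)=+1; (−1)^{3·2·6}·(+1)^2·(+1)^3 = +1.
v=5: a=5^0·(≡1), b=5^4·(≡1) mod 5; (1|5)=+1, (1|5)=+1; (−1)^{0·4·2}·(+1)^4·(+1)^0 = +1.
v=23: a=23^1·(≡16), b=23^2·(≡5) mod 23; (16|23)=+1, (5|23)=-1; (−1)^{1·2·11}·(+1)^2·(-1)^1 = -1.
(299, -29 / ℚ) ramifies at {2, 23}: a division algebra.

[2, 23]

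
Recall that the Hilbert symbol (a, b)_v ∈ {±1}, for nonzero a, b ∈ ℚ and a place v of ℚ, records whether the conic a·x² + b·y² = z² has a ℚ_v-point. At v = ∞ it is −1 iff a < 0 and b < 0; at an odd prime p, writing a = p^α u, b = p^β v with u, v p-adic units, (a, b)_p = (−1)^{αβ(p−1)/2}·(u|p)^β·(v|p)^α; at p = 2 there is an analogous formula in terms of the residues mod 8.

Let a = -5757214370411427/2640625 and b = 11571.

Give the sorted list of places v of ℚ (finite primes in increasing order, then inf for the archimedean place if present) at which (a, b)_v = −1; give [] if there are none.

Mod squares: a ≡ -11067, b ≡ 11571. Check v ∈ {∞, 2, 3, 5, 7, 11, 13, 17, 19, 29, 31}.
v=31: a=31^1·(≡15), b=31^0·(≡8) mod 31; (15|31)=-1, (8|31)=+1; (−1)^{1·0·15}·(-1)^0·(+1)^1 = +1.
v=19: a=19^2·(≡2), b=19^1·(≡1) mod 19; (2|19)=-1, (1|19)=+1; (−1)^{2·1·9}·(-1)^1·(+1)^2 = -1.
v=7: a=7^3·(≡2), b=7^1·(≡1) mod 7; (2|7)=+1, (1|7)=+1; (−1)^{3·1·3}·(+1)^1·(+1)^3 = -1.
v=17: a=17^3·(≡3), b=17^0·(≡11) mod 17; (3|17)=-1, (11|17)=-1; (−1)^{3·0·8}·(-1)^0·(-1)^3 = -1.
v=11: a=11^2·(≡2), b=11^0·(≡10) mod 11; (2|11)=-1, (10|11)=-1; (−1)^{2·0·5}·(-1)^0·(-1)^2 = +1.
v=29: a=29^2·(≡26), b=29^1·(≡22) mod 29; (26|29)=-1, (22|29)=+1; (−1)^{2·1·14}·(-1)^1·(+1)^2 = -1.
v=5: a=5^-6·(≡2), b=5^0·(≡1) mod 5; (2|5)=-1, (1|5)=+1; (−1)^{-6·0·2}·(-1)^0·(+1)^-6 = +1.
v=∞: -11067 < 0 and 11571 > 0  ⇒  (a,b)_∞ = +1.
v=13: a=13^-2·(≡1), b=13^0·(≡1) mod 13; (1|13)=+1, (1|13)=+1; (−1)^{-2·0·6}·(+1)^0·(+1)^-2 = +1.
v=3: a=3^1·(≡1), b=3^1·(≡2) mod 3; (1|3)=+1, (2|3)=-1; (−1)^{1·1·1}·(+1)^1·(-1)^1 = +1.
v=2: v_2(a)=0, v_2(b)=0; units ≡ 5, 3 (mod 8); ε·ε+αω+βω = 0·1+0·1+0·1 ≡ 0  ⇒  (a,b)_2 = +1.
|Ram(-11067, 11571)| = 4, even; anisotropic at {7, 17, 19, 29}.

[7, 17, 19, 29]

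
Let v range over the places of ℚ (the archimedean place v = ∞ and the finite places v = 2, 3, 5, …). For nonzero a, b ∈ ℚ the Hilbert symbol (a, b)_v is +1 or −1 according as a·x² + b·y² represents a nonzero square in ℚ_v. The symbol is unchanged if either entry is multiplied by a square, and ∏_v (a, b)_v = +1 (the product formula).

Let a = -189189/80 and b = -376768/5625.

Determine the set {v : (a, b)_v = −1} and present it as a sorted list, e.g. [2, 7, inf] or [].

[3, 5, 13, inf]

Mod squares: a ≡ -2145, b ≡ -7. Check v ∈ {∞, 2, 3, 5, 7, 11, 13, 29}.
v=3: a=3^3·(≡2), b=3^-2·(≡2) mod 3; (2|3)=-1, (2|3)=-1; (−1)^{3·-2·1}·(-1)^-2·(-1)^3 = -1.
v=5: a=5^-1·(≡1), b=5^-4·(≡3) mod 5; (1|5)=+1, (3|5)=-1; (−1)^{-1·-4·2}·(+1)^-4·(-1)^-1 = -1.
v=7: a=7^2·(≡1), b=7^1·(≡5) mod 7; (1|7)=+1, (5|7)=-1; (−1)^{2·1·3}·(+1)^1·(-1)^2 = +1.
v=∞: -2145 < 0 and -7 < 0  ⇒  (a,b)_∞ = -1.
v=29: a=29^0·(≡28), b=29^2·(≡13) mod 29; (28|29)=+1, (13|29)=+1; (−1)^{0·2·14}·(+1)^2·(+1)^0 = +1.
v=2: v_2(a)=-4, v_2(b)=6; units ≡ 7, 1 (mod 8); ε·ε+αω+βω = 1·0+-4·0+6·0 ≡ 0  ⇒  (a,b)_2 = +1.
v=13: a=13^1·(≡10), b=13^0·(≡7) mod 13; (10|13)=+1, (7|13)=-1; (−1)^{1·0·6}·(+1)^0·(-1)^1 = -1.
v=11: a=11^1·(≡9), b=11^0·(≡1) mod 11; (9|11)=+1, (1|11)=+1; (−1)^{1·0·5}·(+1)^0·(+1)^1 = +1.
(-2145, -7 / ℚ) ramifies at {3, 5, 13, ∞}: a division algebra.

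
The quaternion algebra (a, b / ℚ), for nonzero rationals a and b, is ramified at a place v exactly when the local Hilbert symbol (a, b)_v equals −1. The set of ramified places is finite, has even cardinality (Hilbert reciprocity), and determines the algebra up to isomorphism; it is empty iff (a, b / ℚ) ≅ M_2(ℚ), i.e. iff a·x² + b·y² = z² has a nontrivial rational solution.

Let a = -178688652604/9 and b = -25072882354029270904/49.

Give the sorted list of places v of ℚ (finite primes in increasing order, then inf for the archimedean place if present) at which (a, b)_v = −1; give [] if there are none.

[11, 17, 29, inf]

(a, b) ≡ (-31, -10846) mod (ℚ^×)²; places V = {2, 3, 7, 11, 13, 17, 29, 31, ∞}.
(a,b)_∞: sgn(-31)=−, sgn(-10846)=−, so -1.
(a,b)_13: α=0, u≡5; β=2, v≡10 (mod 13); (5|13)=-1, (10|13)=+1; sign (−1)^0·-1^2·+1^0 = +1.
(a,b)_31: α=1, u≡30; β=2, v≡16 (mod 31); (30|31)=-1, (16|31)=+1; sign (−1)^0·-1^2·+1^1 = +1.
(a,b)_3: α=-2, u≡2; β=0, v≡2 (mod 3); (2|3)=-1, (2|3)=-1; sign (−1)^0·-1^0·-1^-2 = +1.
(a,b)_29: α=2, u≡18; β=3, v≡10 (mod 29); (18|29)=-1, (10|29)=-1; sign (−1)^0·-1^3·-1^2 = -1.
(a,b)_17: α=2, u≡14; β=3, v≡1 (mod 17); (14|17)=-1, (1|17)=+1; sign (−1)^0·-1^3·+1^2 = -1.
(a,b)_7: α=2, u≡4; β=-2, v≡4 (mod 7); (4|7)=+1, (4|7)=+1; sign (−1)^0·+1^-2·+1^2 = +1.
(a,b)_2: α=2, β=3; u≡1, v≡1 (mod 8); ε(u)ε(v)=0·0, αω(v)=2·0, βω(u)=3·0; sum ≡ 0  ⇒  +1.
(a,b)_11: α=2, u≡8; β=5, v≡9 (mod 11); (8|11)=-1, (9|11)=+1; sign (−1)^0·-1^5·+1^2 = -1.
|Ram(-31, -10846)| = 4, even; anisotropic at {11, 17, 29, ∞}.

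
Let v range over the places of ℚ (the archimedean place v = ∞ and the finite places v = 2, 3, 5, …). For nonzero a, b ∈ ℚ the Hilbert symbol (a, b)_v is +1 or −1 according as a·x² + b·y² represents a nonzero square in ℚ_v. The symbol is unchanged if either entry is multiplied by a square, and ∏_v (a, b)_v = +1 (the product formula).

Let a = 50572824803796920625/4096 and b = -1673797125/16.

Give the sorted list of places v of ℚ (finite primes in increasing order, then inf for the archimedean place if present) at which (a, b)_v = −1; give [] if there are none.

[5, 7]

(a, b) ≡ (273, -165) mod (ℚ^×)²; places V = {2, 3, 5, 7, 11, 13, ∞}.
(a,b)_5: α=4, u≡3; β=3, v≡3 (mod 5); (3|5)=-1, (3|5)=-1; sign (−1)^0·-1^3·-1^4 = -1.
(a,b)_2: α=-12, β=-4; u≡1, v≡3 (mod 8); ε(u)ε(v)=0·1, αω(v)=-12·1, βω(u)=-4·0; sum ≡ 0  ⇒  +1.
(a,b)_7: α=7, u≡2; β=4, v≡6 (mod 7); (2|7)=+1, (6|7)=-1; sign (−1)^0·+1^4·-1^7 = -1.
(a,b)_13: α=5, u≡7; β=2, v≡1 (mod 13); (7|13)=-1, (1|13)=+1; sign (−1)^0·-1^2·+1^5 = +1.
(a,b)_11: α=2, u≡5; β=1, v≡2 (mod 11); (5|11)=+1, (2|11)=-1; sign (−1)^0·+1^1·-1^2 = +1.
(a,b)_∞: sgn(273)=+, sgn(-165)=−, so +1.
(a,b)_3: α=7, u≡1; β=1, v≡2 (mod 3); (1|3)=+1, (2|3)=-1; sign (−1)^1·+1^1·-1^7 = +1.
Ram(273, -165) = {5, 7}; no ℚ_5-point on the conic.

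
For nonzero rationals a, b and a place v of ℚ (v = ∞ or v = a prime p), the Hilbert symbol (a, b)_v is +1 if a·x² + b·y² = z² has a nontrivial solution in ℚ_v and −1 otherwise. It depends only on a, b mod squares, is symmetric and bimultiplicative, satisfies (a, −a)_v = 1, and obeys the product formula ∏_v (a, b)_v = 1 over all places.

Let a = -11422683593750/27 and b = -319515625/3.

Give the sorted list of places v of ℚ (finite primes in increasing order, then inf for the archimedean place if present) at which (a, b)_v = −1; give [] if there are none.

[2, 5, 11, inf]

Mod squares: a ≡ -4290, b ≡ -3. Check v ∈ {∞, 2, 3, 5, 11, 13}.
v=11: a=11^3·(≡2), b=11^2·(≡8) mod 11; (2|11)=-1, (8|11)=-1; (−1)^{3·2·5}·(-1)^2·(-1)^3 = -1.
v=3: a=3^-3·(≡1), b=3^-1·(≡2) mod 3; (1|3)=+1, (2|3)=-1; (−1)^{-3·-1·1}·(+1)^-1·(-1)^-3 = +1.
v=13: a=13^3·(≡2), b=13^2·(≡10) mod 13; (2|13)=-1, (10|13)=+1; (−1)^{3·2·6}·(-1)^2·(+1)^3 = +1.
v=2: v_2(a)=1, v_2(b)=0; units ≡ 7, 5 (mod 8); ε·ε+αω+βω = 1·0+1·1+0·0 ≡ 1  ⇒  (a,b)_2 = -1.
v=∞: -4290 < 0 and -3 < 0  ⇒  (a,b)_∞ = -1.
v=5: a=5^9·(≡3), b=5^6·(≡2) mod 5; (3|5)=-1, (2|5)=-1; (−1)^{9·6·2}·(-1)^6·(-1)^9 = -1.
Ram(-4290, -3) = {2, 5, 11, ∞}; no ℚ_2-point on the conic.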